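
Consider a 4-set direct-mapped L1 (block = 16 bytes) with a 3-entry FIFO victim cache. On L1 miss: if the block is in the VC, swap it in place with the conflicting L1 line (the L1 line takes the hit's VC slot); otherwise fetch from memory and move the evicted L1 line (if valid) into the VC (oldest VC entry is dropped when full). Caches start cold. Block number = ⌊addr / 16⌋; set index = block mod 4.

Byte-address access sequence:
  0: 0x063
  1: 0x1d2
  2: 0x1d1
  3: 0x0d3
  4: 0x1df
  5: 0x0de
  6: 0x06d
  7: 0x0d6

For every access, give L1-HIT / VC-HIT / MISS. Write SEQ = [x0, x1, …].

SEQ = [MISS, MISS, L1-HIT, MISS, VC-HIT, VC-HIT, L1-HIT, L1-HIT]

#0 0x63→b6/s2 MISS; vc=[]
#1 0x1d2→b29/s1 MISS; vc=[]
#2 0x1d1→b29/s1 L1-HIT; vc=[]
#3 0xd3→b13/s1 MISS; vc=[29]
#4 0x1df→b29/s1 VC-HIT; vc=[13]
#5 0xde→b13/s1 VC-HIT; vc=[29]
#6 0x6d→b6/s2 L1-HIT; vc=[29]
#7 0xd6→b13/s1 L1-HIT; vc=[29]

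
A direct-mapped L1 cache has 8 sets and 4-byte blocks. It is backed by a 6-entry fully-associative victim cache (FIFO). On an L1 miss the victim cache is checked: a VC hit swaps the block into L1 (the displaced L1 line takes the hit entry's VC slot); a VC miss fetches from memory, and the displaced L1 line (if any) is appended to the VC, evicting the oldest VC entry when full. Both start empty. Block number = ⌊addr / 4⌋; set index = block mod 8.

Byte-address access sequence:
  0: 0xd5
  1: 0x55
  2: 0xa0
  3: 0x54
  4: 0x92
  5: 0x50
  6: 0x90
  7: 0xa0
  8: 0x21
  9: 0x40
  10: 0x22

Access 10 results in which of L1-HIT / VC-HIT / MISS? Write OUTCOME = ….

OUTCOME = VC-HIT

#0 0xd5→b53/s5 MISS; vc=[]
#1 0x55→b21/s5 MISS; vc=[53]
#2 0xa0→b40/s0 MISS; vc=[53]
#3 0x54→b21/s5 L1-HIT; vc=[53]
#4 0x92→b36/s4 MISS; vc=[53]
#5 0x50→b20/s4 MISS; vc=[53,36]
#6 0x90→b36/s4 VC-HIT; vc=[53,20]
#7 0xa0→b40/s0 L1-HIT; vc=[53,20]
#8 0x21→b8/s0 MISS; vc=[53,20,40]
#9 0x40→b16/s0 MISS; vc=[53,20,40,8]
#10 0x22→b8/s0 VC-HIT; vc=[53,20,40,16]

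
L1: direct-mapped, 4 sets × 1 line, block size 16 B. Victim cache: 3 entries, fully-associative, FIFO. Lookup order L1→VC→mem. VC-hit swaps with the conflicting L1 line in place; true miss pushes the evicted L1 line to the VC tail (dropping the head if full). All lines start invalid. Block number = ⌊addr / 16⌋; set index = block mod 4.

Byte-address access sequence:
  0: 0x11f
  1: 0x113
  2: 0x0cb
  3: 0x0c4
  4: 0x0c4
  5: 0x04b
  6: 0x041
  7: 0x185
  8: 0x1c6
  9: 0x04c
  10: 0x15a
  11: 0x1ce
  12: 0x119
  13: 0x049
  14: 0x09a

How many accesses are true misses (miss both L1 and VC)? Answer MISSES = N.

#0 0x11f→b17/s1 MISS; vc=[]
#1 0x113→b17/s1 L1-HIT; vc=[]
#2 0xcb→b12/s0 MISS; vc=[]
#3 0xc4→b12/s0 L1-HIT; vc=[]
#4 0xc4→b12/s0 L1-HIT; vc=[]
#5 0x4b→b4/s0 MISS; vc=[12]
#6 0x41→b4/s0 L1-HIT; vc=[12]
#7 0x185→b24/s0 MISS; vc=[12,4]
#8 0x1c6→b28/s0 MISS; vc=[12,4,24]
#9 0x4c→b4/s0 VC-HIT; vc=[12,28,24]
#10 0x15a→b21/s1 MISS; vc=[28,24,17]
#11 0x1ce→b28/s0 VC-HIT; vc=[4,24,17]
#12 0x119→b17/s1 VC-HIT; vc=[4,24,21]
#13 0x49→b4/s0 VC-HIT; vc=[28,24,21]
#14 0x9a→b9/s1 MISS; vc=[24,21,17]

MISSES = 7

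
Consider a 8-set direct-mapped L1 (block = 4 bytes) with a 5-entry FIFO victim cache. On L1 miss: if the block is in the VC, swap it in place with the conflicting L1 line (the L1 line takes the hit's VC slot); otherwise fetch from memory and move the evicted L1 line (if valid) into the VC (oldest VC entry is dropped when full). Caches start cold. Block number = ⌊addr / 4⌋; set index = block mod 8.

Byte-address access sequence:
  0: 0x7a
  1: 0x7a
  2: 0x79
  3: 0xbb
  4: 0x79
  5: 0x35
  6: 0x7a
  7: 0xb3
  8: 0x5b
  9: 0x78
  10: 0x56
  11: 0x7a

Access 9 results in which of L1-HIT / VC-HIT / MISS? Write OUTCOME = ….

  [0] addr=0x7a blk=30 s=6: MISS | VC []
  [1] addr=0x7a blk=30 s=6: L1-HIT | VC []
  [2] addr=0x79 blk=30 s=6: L1-HIT | VC []
  [3] addr=0xbb blk=46 s=6: MISS | VC [30]
  [4] addr=0x79 blk=30 s=6: VC-HIT | VC [46]
  [5] addr=0x35 blk=13 s=5: MISS | VC [46]
  [6] addr=0x7a blk=30 s=6: L1-HIT | VC [46]
  [7] addr=0xb3 blk=44 s=4: MISS | VC [46]
  [8] addr=0x5b blk=22 s=6: MISS | VC [46, 30]
  [9] addr=0x78 blk=30 s=6: VC-HIT | VC [46, 22]
  [10] addr=0x56 blk=21 s=5: MISS | VC [46, 22, 13]
  [11] addr=0x7a blk=30 s=6: L1-HIT | VC [46, 22, 13]

OUTCOME = VC-HIT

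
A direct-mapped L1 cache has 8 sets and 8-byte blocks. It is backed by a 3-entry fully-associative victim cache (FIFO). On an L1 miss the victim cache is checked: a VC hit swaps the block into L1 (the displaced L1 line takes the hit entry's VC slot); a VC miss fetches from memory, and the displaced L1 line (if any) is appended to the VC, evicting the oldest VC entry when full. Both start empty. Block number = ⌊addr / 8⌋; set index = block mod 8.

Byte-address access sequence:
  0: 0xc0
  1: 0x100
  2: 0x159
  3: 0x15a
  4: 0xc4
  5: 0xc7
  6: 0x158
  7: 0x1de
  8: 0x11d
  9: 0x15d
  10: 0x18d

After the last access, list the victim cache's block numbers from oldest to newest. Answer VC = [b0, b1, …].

VC = [32, 35, 59]

#0 0xc0→b24/s0 MISS; vc=[]
#1 0x100→b32/s0 MISS; vc=[24]
#2 0x159→b43/s3 MISS; vc=[24]
#3 0x15a→b43/s3 L1-HIT; vc=[24]
#4 0xc4→b24/s0 VC-HIT; vc=[32]
#5 0xc7→b24/s0 L1-HIT; vc=[32]
#6 0x158→b43/s3 L1-HIT; vc=[32]
#7 0x1de→b59/s3 MISS; vc=[32,43]
#8 0x11d→b35/s3 MISS; vc=[32,43,59]
#9 0x15d→b43/s3 VC-HIT; vc=[32,35,59]
#10 0x18d→b49/s1 MISS; vc=[32,35,59]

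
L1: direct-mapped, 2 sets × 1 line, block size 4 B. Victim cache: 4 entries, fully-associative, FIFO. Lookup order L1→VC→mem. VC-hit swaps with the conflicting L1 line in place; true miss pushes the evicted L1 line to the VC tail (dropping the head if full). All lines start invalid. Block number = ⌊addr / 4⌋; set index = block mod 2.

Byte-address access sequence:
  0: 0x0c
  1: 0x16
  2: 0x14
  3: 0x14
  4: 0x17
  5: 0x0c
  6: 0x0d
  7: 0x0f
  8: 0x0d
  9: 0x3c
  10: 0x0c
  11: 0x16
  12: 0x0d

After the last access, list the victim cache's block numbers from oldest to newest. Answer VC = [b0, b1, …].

#0 0xc→b3/s1 MISS; vc=[]
#1 0x16→b5/s1 MISS; vc=[3]
#2 0x14→b5/s1 L1-HIT; vc=[3]
#3 0x14→b5/s1 L1-HIT; vc=[3]
#4 0x17→b5/s1 L1-HIT; vc=[3]
#5 0xc→b3/s1 VC-HIT; vc=[5]
#6 0xd→b3/s1 L1-HIT; vc=[5]
#7 0xf→b3/s1 L1-HIT; vc=[5]
#8 0xd→b3/s1 L1-HIT; vc=[5]
#9 0x3c→b15/s1 MISS; vc=[5,3]
#10 0xc→b3/s1 VC-HIT; vc=[5,15]
#11 0x16→b5/s1 VC-HIT; vc=[3,15]
#12 0xd→b3/s1 VC-HIT; vc=[5,15]

VC = [5, 15]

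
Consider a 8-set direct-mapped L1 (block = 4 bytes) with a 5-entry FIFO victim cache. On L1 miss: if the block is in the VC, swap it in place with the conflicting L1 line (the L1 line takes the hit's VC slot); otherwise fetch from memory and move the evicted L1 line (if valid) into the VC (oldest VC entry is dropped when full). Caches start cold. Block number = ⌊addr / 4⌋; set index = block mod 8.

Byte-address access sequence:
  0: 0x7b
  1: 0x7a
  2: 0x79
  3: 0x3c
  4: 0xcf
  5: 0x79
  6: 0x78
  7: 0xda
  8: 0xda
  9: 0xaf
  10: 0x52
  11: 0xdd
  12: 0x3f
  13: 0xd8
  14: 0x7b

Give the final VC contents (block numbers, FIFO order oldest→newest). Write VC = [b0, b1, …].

VC = [54, 51, 55]

  [0] addr=0x7b blk=30 s=6: MISS | VC []
  [1] addr=0x7a blk=30 s=6: L1-HIT | VC []
  [2] addr=0x79 blk=30 s=6: L1-HIT | VC []
  [3] addr=0x3c blk=15 s=7: MISS | VC []
  [4] addr=0xcf blk=51 s=3: MISS | VC []
  [5] addr=0x79 blk=30 s=6: L1-HIT | VC []
  [6] addr=0x78 blk=30 s=6: L1-HIT | VC []
  [7] addr=0xda blk=54 s=6: MISS | VC [30]
  [8] addr=0xda blk=54 s=6: L1-HIT | VC [30]
  [9] addr=0xaf blk=43 s=3: MISS | VC [30, 51]
  [10] addr=0x52 blk=20 s=4: MISS | VC [30, 51]
  [11] addr=0xdd blk=55 s=7: MISS | VC [30, 51, 15]
  [12] addr=0x3f blk=15 s=7: VC-HIT | VC [30, 51, 55]
  [13] addr=0xd8 blk=54 s=6: L1-HIT | VC [30, 51, 55]
  [14] addr=0x7b blk=30 s=6: VC-HIT | VC [54, 51, 55]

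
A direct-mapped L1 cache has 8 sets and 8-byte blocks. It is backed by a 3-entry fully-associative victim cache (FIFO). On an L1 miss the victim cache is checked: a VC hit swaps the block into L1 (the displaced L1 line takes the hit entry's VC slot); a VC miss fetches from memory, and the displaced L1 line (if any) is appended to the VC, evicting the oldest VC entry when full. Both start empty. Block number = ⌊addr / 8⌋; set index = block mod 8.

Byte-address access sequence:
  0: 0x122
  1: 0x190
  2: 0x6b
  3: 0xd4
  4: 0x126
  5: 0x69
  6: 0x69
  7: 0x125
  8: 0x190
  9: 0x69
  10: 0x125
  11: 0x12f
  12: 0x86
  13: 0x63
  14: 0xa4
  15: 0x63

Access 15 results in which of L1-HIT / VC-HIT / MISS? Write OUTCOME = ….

OUTCOME = VC-HIT

#0 0x122→b36/s4 MISS; vc=[]
#1 0x190→b50/s2 MISS; vc=[]
#2 0x6b→b13/s5 MISS; vc=[]
#3 0xd4→b26/s2 MISS; vc=[50]
#4 0x126→b36/s4 L1-HIT; vc=[50]
#5 0x69→b13/s5 L1-HIT; vc=[50]
#6 0x69→b13/s5 L1-HIT; vc=[50]
#7 0x125→b36/s4 L1-HIT; vc=[50]
#8 0x190→b50/s2 VC-HIT; vc=[26]
#9 0x69→b13/s5 L1-HIT; vc=[26]
#10 0x125→b36/s4 L1-HIT; vc=[26]
#11 0x12f→b37/s5 MISS; vc=[26,13]
#12 0x86→b16/s0 MISS; vc=[26,13]
#13 0x63→b12/s4 MISS; vc=[26,13,36]
#14 0xa4→b20/s4 MISS; vc=[13,36,12]
#15 0x63→b12/s4 VC-HIT; vc=[13,36,20]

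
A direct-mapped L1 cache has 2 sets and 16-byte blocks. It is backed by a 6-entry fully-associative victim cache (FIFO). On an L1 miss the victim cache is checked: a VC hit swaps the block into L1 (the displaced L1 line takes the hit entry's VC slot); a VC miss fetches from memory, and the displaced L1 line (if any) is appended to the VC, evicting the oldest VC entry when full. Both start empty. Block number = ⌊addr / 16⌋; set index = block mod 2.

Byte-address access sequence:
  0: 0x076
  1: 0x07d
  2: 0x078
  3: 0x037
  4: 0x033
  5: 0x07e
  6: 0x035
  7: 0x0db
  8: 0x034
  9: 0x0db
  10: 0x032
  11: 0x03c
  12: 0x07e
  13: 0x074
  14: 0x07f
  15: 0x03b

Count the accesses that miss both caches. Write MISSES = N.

MISSES = 3

#0 0x76→b7/s1 MISS; vc=[]
#1 0x7d→b7/s1 L1-HIT; vc=[]
#2 0x78→b7/s1 L1-HIT; vc=[]
#3 0x37→b3/s1 MISS; vc=[7]
#4 0x33→b3/s1 L1-HIT; vc=[7]
#5 0x7e→b7/s1 VC-HIT; vc=[3]
#6 0x35→b3/s1 VC-HIT; vc=[7]
#7 0xdb→b13/s1 MISS; vc=[7,3]
#8 0x34→b3/s1 VC-HIT; vc=[7,13]
#9 0xdb→b13/s1 VC-HIT; vc=[7,3]
#10 0x32→b3/s1 VC-HIT; vc=[7,13]
#11 0x3c→b3/s1 L1-HIT; vc=[7,13]
#12 0x7e→b7/s1 VC-HIT; vc=[3,13]
#13 0x74→b7/s1 L1-HIT; vc=[3,13]
#14 0x7f→b7/s1 L1-HIT; vc=[3,13]
#15 0x3b→b3/s1 VC-HIT; vc=[7,13]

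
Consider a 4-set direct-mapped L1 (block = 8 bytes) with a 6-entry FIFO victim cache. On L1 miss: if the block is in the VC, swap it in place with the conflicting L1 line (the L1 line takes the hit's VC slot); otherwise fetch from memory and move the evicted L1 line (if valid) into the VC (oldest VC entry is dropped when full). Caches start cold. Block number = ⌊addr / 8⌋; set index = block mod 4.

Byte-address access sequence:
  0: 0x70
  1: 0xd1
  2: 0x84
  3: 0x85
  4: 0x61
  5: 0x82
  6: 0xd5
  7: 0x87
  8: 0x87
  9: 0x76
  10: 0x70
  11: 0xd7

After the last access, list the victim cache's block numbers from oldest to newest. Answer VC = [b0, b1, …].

  [0] addr=0x70 blk=14 s=2: MISS | VC []
  [1] addr=0xd1 blk=26 s=2: MISS | VC [14]
  [2] addr=0x84 blk=16 s=0: MISS | VC [14]
  [3] addr=0x85 blk=16 s=0: L1-HIT | VC [14]
  [4] addr=0x61 blk=12 s=0: MISS | VC [14, 16]
  [5] addr=0x82 blk=16 s=0: VC-HIT | VC [14, 12]
  [6] addr=0xd5 blk=26 s=2: L1-HIT | VC [14, 12]
  [7] addr=0x87 blk=16 s=0: L1-HIT | VC [14, 12]
  [8] addr=0x87 blk=16 s=0: L1-HIT | VC [14, 12]
  [9] addr=0x76 blk=14 s=2: VC-HIT | VC [26, 12]
  [10] addr=0x70 blk=14 s=2: L1-HIT | VC [26, 12]
  [11] addr=0xd7 blk=26 s=2: VC-HIT | VC [14, 12]

VC = [14, 12]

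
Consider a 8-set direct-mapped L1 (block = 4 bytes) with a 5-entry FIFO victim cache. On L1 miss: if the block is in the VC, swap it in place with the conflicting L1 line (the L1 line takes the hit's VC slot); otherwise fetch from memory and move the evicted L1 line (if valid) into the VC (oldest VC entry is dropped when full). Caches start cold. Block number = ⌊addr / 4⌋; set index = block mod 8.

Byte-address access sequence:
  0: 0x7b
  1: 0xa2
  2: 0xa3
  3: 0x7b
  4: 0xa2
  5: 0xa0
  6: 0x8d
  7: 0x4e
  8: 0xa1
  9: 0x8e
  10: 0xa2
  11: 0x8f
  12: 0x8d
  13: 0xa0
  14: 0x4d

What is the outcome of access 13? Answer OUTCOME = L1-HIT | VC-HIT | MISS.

0: 0x7b (blk 30, set 6) → MISS  vc=[]
1: 0xa2 (blk 40, set 0) → MISS  vc=[]
2: 0xa3 (blk 40, set 0) → L1-HIT  vc=[]
3: 0x7b (blk 30, set 6) → L1-HIT  vc=[]
4: 0xa2 (blk 40, set 0) → L1-HIT  vc=[]
5: 0xa0 (blk 40, set 0) → L1-HIT  vc=[]
6: 0x8d (blk 35, set 3) → MISS  vc=[]
7: 0x4e (blk 19, set 3) → MISS  vc=[35]
8: 0xa1 (blk 40, set 0) → L1-HIT  vc=[35]
9: 0x8e (blk 35, set 3) → VC-HIT  vc=[19]
10: 0xa2 (blk 40, set 0) → L1-HIT  vc=[19]
11: 0x8f (blk 35, set 3) → L1-HIT  vc=[19]
12: 0x8d (blk 35, set 3) → L1-HIT  vc=[19]
13: 0xa0 (blk 40, set 0) → L1-HIT  vc=[19]
14: 0x4d (blk 19, set 3) → VC-HIT  vc=[35]

OUTCOME = L1-HIT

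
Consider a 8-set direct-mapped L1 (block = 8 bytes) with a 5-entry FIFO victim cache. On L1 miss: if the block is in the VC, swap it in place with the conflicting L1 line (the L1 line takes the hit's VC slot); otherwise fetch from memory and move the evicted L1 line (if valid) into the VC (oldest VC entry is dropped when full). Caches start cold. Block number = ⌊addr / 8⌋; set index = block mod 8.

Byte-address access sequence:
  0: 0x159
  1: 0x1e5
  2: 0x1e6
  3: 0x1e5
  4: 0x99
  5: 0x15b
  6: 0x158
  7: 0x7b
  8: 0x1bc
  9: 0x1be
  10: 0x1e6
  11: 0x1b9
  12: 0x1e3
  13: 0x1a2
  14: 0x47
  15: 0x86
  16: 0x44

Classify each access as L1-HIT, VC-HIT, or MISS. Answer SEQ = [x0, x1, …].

#0 0x159→b43/s3 MISS; vc=[]
#1 0x1e5→b60/s4 MISS; vc=[]
#2 0x1e6→b60/s4 L1-HIT; vc=[]
#3 0x1e5→b60/s4 L1-HIT; vc=[]
#4 0x99→b19/s3 MISS; vc=[43]
#5 0x15b→b43/s3 VC-HIT; vc=[19]
#6 0x158→b43/s3 L1-HIT; vc=[19]
#7 0x7b→b15/s7 MISS; vc=[19]
#8 0x1bc→b55/s7 MISS; vc=[19,15]
#9 0x1be→b55/s7 L1-HIT; vc=[19,15]
#10 0x1e6→b60/s4 L1-HIT; vc=[19,15]
#11 0x1b9→b55/s7 L1-HIT; vc=[19,15]
#12 0x1e3→b60/s4 L1-HIT; vc=[19,15]
#13 0x1a2→b52/s4 MISS; vc=[19,15,60]
#14 0x47→b8/s0 MISS; vc=[19,15,60]
#15 0x86→b16/s0 MISS; vc=[19,15,60,8]
#16 0x44→b8/s0 VC-HIT; vc=[19,15,60,16]

SEQ = [MISS, MISS, L1-HIT, L1-HIT, MISS, VC-HIT, L1-HIT, MISS, MISS, L1-HIT, L1-HIT, L1-HIT, L1-HIT, MISS, MISS, MISS, VC-HIT]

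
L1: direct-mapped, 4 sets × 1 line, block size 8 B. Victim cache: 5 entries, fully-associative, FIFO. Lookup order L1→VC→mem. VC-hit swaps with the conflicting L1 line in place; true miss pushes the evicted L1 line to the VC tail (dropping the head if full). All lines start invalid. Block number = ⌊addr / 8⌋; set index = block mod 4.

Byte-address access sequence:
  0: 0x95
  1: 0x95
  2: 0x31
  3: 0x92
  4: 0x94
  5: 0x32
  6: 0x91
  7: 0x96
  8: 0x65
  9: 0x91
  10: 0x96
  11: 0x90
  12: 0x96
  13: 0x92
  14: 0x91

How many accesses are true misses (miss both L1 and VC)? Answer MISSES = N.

  [0] addr=0x95 blk=18 s=2: MISS | VC []
  [1] addr=0x95 blk=18 s=2: L1-HIT | VC []
  [2] addr=0x31 blk=6 s=2: MISS | VC [18]
  [3] addr=0x92 blk=18 s=2: VC-HIT | VC [6]
  [4] addr=0x94 blk=18 s=2: L1-HIT | VC [6]
  [5] addr=0x32 blk=6 s=2: VC-HIT | VC [18]
  [6] addr=0x91 blk=18 s=2: VC-HIT | VC [6]
  [7] addr=0x96 blk=18 s=2: L1-HIT | VC [6]
  [8] addr=0x65 blk=12 s=0: MISS | VC [6]
  [9] addr=0x91 blk=18 s=2: L1-HIT | VC [6]
  [10] addr=0x96 blk=18 s=2: L1-HIT | VC [6]
  [11] addr=0x90 blk=18 s=2: L1-HIT | VC [6]
  [12] addr=0x96 blk=18 s=2: L1-HIT | VC [6]
  [13] addr=0x92 blk=18 s=2: L1-HIT | VC [6]
  [14] addr=0x91 blk=18 s=2: L1-HIT | VC [6]

MISSES = 3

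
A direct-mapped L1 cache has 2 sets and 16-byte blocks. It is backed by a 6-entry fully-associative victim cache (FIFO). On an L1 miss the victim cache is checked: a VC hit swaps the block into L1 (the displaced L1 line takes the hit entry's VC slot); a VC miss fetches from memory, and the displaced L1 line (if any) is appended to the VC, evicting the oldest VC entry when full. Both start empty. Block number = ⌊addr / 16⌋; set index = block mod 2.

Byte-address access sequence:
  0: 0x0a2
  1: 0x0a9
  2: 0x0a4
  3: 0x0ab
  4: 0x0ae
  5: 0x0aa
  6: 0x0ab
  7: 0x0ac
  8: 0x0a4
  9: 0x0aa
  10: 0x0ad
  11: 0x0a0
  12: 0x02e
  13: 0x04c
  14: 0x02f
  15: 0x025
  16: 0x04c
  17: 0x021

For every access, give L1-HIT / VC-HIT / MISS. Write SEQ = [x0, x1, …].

SEQ = [MISS, L1-HIT, L1-HIT, L1-HIT, L1-HIT, L1-HIT, L1-HIT, L1-HIT, L1-HIT, L1-HIT, L1-HIT, L1-HIT, MISS, MISS, VC-HIT, L1-HIT, VC-HIT, VC-HIT]

0: 0xa2 (blk 10, set 0) → MISS  vc=[]
1: 0xa9 (blk 10, set 0) → L1-HIT  vc=[]
2: 0xa4 (blk 10, set 0) → L1-HIT  vc=[]
3: 0xab (blk 10, set 0) → L1-HIT  vc=[]
4: 0xae (blk 10, set 0) → L1-HIT  vc=[]
5: 0xaa (blk 10, set 0) → L1-HIT  vc=[]
6: 0xab (blk 10, set 0) → L1-HIT  vc=[]
7: 0xac (blk 10, set 0) → L1-HIT  vc=[]
8: 0xa4 (blk 10, set 0) → L1-HIT  vc=[]
9: 0xaa (blk 10, set 0) → L1-HIT  vc=[]
10: 0xad (blk 10, set 0) → L1-HIT  vc=[]
11: 0xa0 (blk 10, set 0) → L1-HIT  vc=[]
12: 0x2e (blk 2, set 0) → MISS  vc=[10]
13: 0x4c (blk 4, set 0) → MISS  vc=[10, 2]
14: 0x2f (blk 2, set 0) → VC-HIT  vc=[10, 4]
15: 0x25 (blk 2, set 0) → L1-HIT  vc=[10, 4]
16: 0x4c (blk 4, set 0) → VC-HIT  vc=[10, 2]
17: 0x21 (blk 2, set 0) → VC-HIT  vc=[10, 4]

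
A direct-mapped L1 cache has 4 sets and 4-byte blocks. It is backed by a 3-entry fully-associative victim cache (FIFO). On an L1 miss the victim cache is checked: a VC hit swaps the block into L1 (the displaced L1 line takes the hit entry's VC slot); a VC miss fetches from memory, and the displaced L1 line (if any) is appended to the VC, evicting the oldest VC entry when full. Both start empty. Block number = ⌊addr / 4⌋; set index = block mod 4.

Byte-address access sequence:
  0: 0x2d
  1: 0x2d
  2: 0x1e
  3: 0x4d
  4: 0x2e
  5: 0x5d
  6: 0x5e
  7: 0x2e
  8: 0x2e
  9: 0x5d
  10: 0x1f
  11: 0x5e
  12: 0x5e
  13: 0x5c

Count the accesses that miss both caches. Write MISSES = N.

MISSES = 4

0: 0x2d (blk 11, set 3) → MISS  vc=[]
1: 0x2d (blk 11, set 3) → L1-HIT  vc=[]
2: 0x1e (blk 7, set 3) → MISS  vc=[11]
3: 0x4d (blk 19, set 3) → MISS  vc=[11, 7]
4: 0x2e (blk 11, set 3) → VC-HIT  vc=[19, 7]
5: 0x5d (blk 23, set 3) → MISS  vc=[19, 7, 11]
6: 0x5e (blk 23, set 3) → L1-HIT  vc=[19, 7, 11]
7: 0x2e (blk 11, set 3) → VC-HIT  vc=[19, 7, 23]
8: 0x2e (blk 11, set 3) → L1-HIT  vc=[19, 7, 23]
9: 0x5d (blk 23, set 3) → VC-HIT  vc=[19, 7, 11]
10: 0x1f (blk 7, set 3) → VC-HIT  vc=[19, 23, 11]
11: 0x5e (blk 23, set 3) → VC-HIT  vc=[19, 7, 11]
12: 0x5e (blk 23, set 3) → L1-HIT  vc=[19, 7, 11]
13: 0x5c (blk 23, set 3) → L1-HIT  vc=[19, 7, 11]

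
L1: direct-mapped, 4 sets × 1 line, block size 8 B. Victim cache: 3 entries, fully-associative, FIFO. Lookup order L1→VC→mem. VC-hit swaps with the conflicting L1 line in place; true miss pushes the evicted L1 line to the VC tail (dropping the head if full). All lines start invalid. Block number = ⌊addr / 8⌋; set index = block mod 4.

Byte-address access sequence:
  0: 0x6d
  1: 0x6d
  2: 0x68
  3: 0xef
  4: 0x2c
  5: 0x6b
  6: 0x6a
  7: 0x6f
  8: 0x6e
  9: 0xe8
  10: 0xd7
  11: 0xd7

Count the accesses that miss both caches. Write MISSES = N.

#0 0x6d→b13/s1 MISS; vc=[]
#1 0x6d→b13/s1 L1-HIT; vc=[]
#2 0x68→b13/s1 L1-HIT; vc=[]
#3 0xef→b29/s1 MISS; vc=[13]
#4 0x2c→b5/s1 MISS; vc=[13,29]
#5 0x6b→b13/s1 VC-HIT; vc=[5,29]
#6 0x6a→b13/s1 L1-HIT; vc=[5,29]
#7 0x6f→b13/s1 L1-HIT; vc=[5,29]
#8 0x6e→b13/s1 L1-HIT; vc=[5,29]
#9 0xe8→b29/s1 VC-HIT; vc=[5,13]
#10 0xd7→b26/s2 MISS; vc=[5,13]
#11 0xd7→b26/s2 L1-HIT; vc=[5,13]

MISSES = 4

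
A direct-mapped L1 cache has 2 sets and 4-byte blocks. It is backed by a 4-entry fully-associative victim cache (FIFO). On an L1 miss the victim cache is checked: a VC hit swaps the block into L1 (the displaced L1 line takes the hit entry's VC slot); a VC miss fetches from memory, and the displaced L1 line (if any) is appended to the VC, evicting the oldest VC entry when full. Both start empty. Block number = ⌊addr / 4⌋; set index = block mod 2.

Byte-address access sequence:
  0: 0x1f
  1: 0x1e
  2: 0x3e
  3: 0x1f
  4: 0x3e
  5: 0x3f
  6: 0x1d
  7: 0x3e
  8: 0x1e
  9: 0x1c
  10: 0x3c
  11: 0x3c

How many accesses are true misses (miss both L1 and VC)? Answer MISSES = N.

  [0] addr=0x1f blk=7 s=1: MISS | VC []
  [1] addr=0x1e blk=7 s=1: L1-HIT | VC []
  [2] addr=0x3e blk=15 s=1: MISS | VC [7]
  [3] addr=0x1f blk=7 s=1: VC-HIT | VC [15]
  [4] addr=0x3e blk=15 s=1: VC-HIT | VC [7]
  [5] addr=0x3f blk=15 s=1: L1-HIT | VC [7]
  [6] addr=0x1d blk=7 s=1: VC-HIT | VC [15]
  [7] addr=0x3e blk=15 s=1: VC-HIT | VC [7]
  [8] addr=0x1e blk=7 s=1: VC-HIT | VC [15]
  [9] addr=0x1c blk=7 s=1: L1-HIT | VC [15]
  [10] addr=0x3c blk=15 s=1: VC-HIT | VC [7]
  [11] addr=0x3c blk=15 s=1: L1-HIT | VC [7]

MISSES = 2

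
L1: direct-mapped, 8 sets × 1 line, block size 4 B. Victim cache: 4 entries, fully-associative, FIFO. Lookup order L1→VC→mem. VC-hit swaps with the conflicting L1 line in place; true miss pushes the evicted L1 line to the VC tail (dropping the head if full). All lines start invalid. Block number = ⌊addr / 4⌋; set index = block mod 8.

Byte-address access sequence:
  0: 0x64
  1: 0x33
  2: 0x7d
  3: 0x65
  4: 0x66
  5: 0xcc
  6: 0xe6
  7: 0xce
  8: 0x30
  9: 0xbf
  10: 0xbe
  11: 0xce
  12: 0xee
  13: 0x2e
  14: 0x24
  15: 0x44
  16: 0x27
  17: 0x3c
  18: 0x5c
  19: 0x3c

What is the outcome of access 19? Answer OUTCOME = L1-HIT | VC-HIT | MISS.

OUTCOME = VC-HIT

#0 0x64→b25/s1 MISS; vc=[]
#1 0x33→b12/s4 MISS; vc=[]
#2 0x7d→b31/s7 MISS; vc=[]
#3 0x65→b25/s1 L1-HIT; vc=[]
#4 0x66→b25/s1 L1-HIT; vc=[]
#5 0xcc→b51/s3 MISS; vc=[]
#6 0xe6→b57/s1 MISS; vc=[25]
#7 0xce→b51/s3 L1-HIT; vc=[25]
#8 0x30→b12/s4 L1-HIT; vc=[25]
#9 0xbf→b47/s7 MISS; vc=[25,31]
#10 0xbe→b47/s7 L1-HIT; vc=[25,31]
#11 0xce→b51/s3 L1-HIT; vc=[25,31]
#12 0xee→b59/s3 MISS; vc=[25,31,51]
#13 0x2e→b11/s3 MISS; vc=[25,31,51,59]
#14 0x24→b9/s1 MISS; vc=[31,51,59,57]
#15 0x44→b17/s1 MISS; vc=[51,59,57,9]
#16 0x27→b9/s1 VC-HIT; vc=[51,59,57,17]
#17 0x3c→b15/s7 MISS; vc=[59,57,17,47]
#18 0x5c→b23/s7 MISS; vc=[57,17,47,15]
#19 0x3c→b15/s7 VC-HIT; vc=[57,17,47,23]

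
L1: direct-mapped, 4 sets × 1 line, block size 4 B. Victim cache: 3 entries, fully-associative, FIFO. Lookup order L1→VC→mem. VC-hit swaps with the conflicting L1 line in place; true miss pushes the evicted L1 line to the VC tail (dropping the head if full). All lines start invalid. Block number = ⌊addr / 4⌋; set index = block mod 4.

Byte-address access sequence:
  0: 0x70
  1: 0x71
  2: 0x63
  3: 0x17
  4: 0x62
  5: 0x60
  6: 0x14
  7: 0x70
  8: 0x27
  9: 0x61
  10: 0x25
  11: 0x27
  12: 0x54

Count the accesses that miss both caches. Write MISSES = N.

MISSES = 5

0: 0x70 (blk 28, set 0) → MISS  vc=[]
1: 0x71 (blk 28, set 0) → L1-HIT  vc=[]
2: 0x63 (blk 24, set 0) → MISS  vc=[28]
3: 0x17 (blk 5, set 1) → MISS  vc=[28]
4: 0x62 (blk 24, set 0) → L1-HIT  vc=[28]
5: 0x60 (blk 24, set 0) → L1-HIT  vc=[28]
6: 0x14 (blk 5, set 1) → L1-HIT  vc=[28]
7: 0x70 (blk 28, set 0) → VC-HIT  vc=[24]
8: 0x27 (blk 9, set 1) → MISS  vc=[24, 5]
9: 0x61 (blk 24, set 0) → VC-HIT  vc=[28, 5]
10: 0x25 (blk 9, set 1) → L1-HIT  vc=[28, 5]
11: 0x27 (blk 9, set 1) → L1-HIT  vc=[28, 5]
12: 0x54 (blk 21, set 1) → MISS  vc=[28, 5, 9]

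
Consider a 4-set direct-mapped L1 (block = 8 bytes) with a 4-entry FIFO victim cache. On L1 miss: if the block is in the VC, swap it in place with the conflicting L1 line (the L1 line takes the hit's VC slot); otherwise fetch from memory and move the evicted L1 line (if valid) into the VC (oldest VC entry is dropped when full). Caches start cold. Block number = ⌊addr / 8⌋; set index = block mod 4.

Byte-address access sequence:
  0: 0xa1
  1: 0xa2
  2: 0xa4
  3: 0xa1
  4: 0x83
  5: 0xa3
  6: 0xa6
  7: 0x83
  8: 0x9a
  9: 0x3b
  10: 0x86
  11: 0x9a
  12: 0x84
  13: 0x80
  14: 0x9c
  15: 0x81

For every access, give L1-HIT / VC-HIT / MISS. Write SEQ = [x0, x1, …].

SEQ = [MISS, L1-HIT, L1-HIT, L1-HIT, MISS, VC-HIT, L1-HIT, VC-HIT, MISS, MISS, L1-HIT, VC-HIT, L1-HIT, L1-HIT, L1-HIT, L1-HIT]

#0 0xa1→b20/s0 MISS; vc=[]
#1 0xa2→b20/s0 L1-HIT; vc=[]
#2 0xa4→b20/s0 L1-HIT; vc=[]
#3 0xa1→b20/s0 L1-HIT; vc=[]
#4 0x83→b16/s0 MISS; vc=[20]
#5 0xa3→b20/s0 VC-HIT; vc=[16]
#6 0xa6→b20/s0 L1-HIT; vc=[16]
#7 0x83→b16/s0 VC-HIT; vc=[20]
#8 0x9a→b19/s3 MISS; vc=[20]
#9 0x3b→b7/s3 MISS; vc=[20,19]
#10 0x86→b16/s0 L1-HIT; vc=[20,19]
#11 0x9a→b19/s3 VC-HIT; vc=[20,7]
#12 0x84→b16/s0 L1-HIT; vc=[20,7]
#13 0x80→b16/s0 L1-HIT; vc=[20,7]
#14 0x9c→b19/s3 L1-HIT; vc=[20,7]
#15 0x81→b16/s0 L1-HIT; vc=[20,7]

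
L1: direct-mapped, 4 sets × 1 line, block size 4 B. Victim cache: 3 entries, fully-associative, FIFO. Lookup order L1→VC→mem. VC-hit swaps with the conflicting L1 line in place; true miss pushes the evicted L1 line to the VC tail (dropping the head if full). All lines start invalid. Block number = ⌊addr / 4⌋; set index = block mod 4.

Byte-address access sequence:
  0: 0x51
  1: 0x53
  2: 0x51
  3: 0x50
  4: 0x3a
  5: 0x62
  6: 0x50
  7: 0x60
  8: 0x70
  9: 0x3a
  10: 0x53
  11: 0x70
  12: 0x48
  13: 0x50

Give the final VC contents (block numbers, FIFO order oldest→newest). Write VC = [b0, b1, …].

VC = [28, 24, 14]

#0 0x51→b20/s0 MISS; vc=[]
#1 0x53→b20/s0 L1-HIT; vc=[]
#2 0x51→b20/s0 L1-HIT; vc=[]
#3 0x50→b20/s0 L1-HIT; vc=[]
#4 0x3a→b14/s2 MISS; vc=[]
#5 0x62→b24/s0 MISS; vc=[20]
#6 0x50→b20/s0 VC-HIT; vc=[24]
#7 0x60→b24/s0 VC-HIT; vc=[20]
#8 0x70→b28/s0 MISS; vc=[20,24]
#9 0x3a→b14/s2 L1-HIT; vc=[20,24]
#10 0x53→b20/s0 VC-HIT; vc=[28,24]
#11 0x70→b28/s0 VC-HIT; vc=[20,24]
#12 0x48→b18/s2 MISS; vc=[20,24,14]
#13 0x50→b20/s0 VC-HIT; vc=[28,24,14]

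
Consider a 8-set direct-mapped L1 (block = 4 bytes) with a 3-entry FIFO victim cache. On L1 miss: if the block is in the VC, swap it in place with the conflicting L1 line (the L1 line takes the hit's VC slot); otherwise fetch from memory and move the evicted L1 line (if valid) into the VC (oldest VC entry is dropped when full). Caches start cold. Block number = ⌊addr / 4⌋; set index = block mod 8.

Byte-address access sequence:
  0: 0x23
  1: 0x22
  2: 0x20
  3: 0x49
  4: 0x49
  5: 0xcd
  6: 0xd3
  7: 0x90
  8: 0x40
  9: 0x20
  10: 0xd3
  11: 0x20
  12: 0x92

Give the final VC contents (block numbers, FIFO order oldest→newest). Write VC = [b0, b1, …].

  [0] addr=0x23 blk=8 s=0: MISS | VC []
  [1] addr=0x22 blk=8 s=0: L1-HIT | VC []
  [2] addr=0x20 blk=8 s=0: L1-HIT | VC []
  [3] addr=0x49 blk=18 s=2: MISS | VC []
  [4] addr=0x49 blk=18 s=2: L1-HIT | VC []
  [5] addr=0xcd blk=51 s=3: MISS | VC []
  [6] addr=0xd3 blk=52 s=4: MISS | VC []
  [7] addr=0x90 blk=36 s=4: MISS | VC [52]
  [8] addr=0x40 blk=16 s=0: MISS | VC [52, 8]
  [9] addr=0x20 blk=8 s=0: VC-HIT | VC [52, 16]
  [10] addr=0xd3 blk=52 s=4: VC-HIT | VC [36, 16]
  [11] addr=0x20 blk=8 s=0: L1-HIT | VC [36, 16]
  [12] addr=0x92 blk=36 s=4: VC-HIT | VC [52, 16]

VC = [52, 16]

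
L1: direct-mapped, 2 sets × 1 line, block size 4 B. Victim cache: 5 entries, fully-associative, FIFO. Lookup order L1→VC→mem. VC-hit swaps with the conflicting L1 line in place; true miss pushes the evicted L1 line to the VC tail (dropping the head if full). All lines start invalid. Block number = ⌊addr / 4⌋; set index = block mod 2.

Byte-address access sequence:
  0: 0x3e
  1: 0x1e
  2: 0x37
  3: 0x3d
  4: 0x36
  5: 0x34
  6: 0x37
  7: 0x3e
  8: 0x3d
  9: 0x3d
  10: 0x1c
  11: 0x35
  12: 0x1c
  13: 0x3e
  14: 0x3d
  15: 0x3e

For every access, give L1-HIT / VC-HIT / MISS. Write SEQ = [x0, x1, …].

SEQ = [MISS, MISS, MISS, VC-HIT, VC-HIT, L1-HIT, L1-HIT, VC-HIT, L1-HIT, L1-HIT, VC-HIT, VC-HIT, VC-HIT, VC-HIT, L1-HIT, L1-HIT]

0: 0x3e (blk 15, set 1) → MISS  vc=[]
1: 0x1e (blk 7, set 1) → MISS  vc=[15]
2: 0x37 (blk 13, set 1) → MISS  vc=[15, 7]
3: 0x3d (blk 15, set 1) → VC-HIT  vc=[13, 7]
4: 0x36 (blk 13, set 1) → VC-HIT  vc=[15, 7]
5: 0x34 (blk 13, set 1) → L1-HIT  vc=[15, 7]
6: 0x37 (blk 13, set 1) → L1-HIT  vc=[15, 7]
7: 0x3e (blk 15, set 1) → VC-HIT  vc=[13, 7]
8: 0x3d (blk 15, set 1) → L1-HIT  vc=[13, 7]
9: 0x3d (blk 15, set 1) → L1-HIT  vc=[13, 7]
10: 0x1c (blk 7, set 1) → VC-HIT  vc=[13, 15]
11: 0x35 (blk 13, set 1) → VC-HIT  vc=[7, 15]
12: 0x1c (blk 7, set 1) → VC-HIT  vc=[13, 15]
13: 0x3e (blk 15, set 1) → VC-HIT  vc=[13, 7]
14: 0x3d (blk 15, set 1) → L1-HIT  vc=[13, 7]
15: 0x3e (blk 15, set 1) → L1-HIT  vc=[13, 7]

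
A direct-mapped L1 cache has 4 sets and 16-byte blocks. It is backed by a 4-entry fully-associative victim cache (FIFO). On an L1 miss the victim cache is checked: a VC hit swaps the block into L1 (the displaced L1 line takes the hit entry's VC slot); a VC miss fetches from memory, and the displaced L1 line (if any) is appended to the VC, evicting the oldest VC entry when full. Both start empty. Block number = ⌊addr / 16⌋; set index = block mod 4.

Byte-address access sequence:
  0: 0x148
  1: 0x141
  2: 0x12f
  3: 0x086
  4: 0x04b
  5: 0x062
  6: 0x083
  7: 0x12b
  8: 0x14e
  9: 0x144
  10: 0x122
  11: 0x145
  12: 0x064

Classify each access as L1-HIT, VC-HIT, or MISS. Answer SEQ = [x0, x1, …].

0: 0x148 (blk 20, set 0) → MISS  vc=[]
1: 0x141 (blk 20, set 0) → L1-HIT  vc=[]
2: 0x12f (blk 18, set 2) → MISS  vc=[]
3: 0x86 (blk 8, set 0) → MISS  vc=[20]
4: 0x4b (blk 4, set 0) → MISS  vc=[20, 8]
5: 0x62 (blk 6, set 2) → MISS  vc=[20, 8, 18]
6: 0x83 (blk 8, set 0) → VC-HIT  vc=[20, 4, 18]
7: 0x12b (blk 18, set 2) → VC-HIT  vc=[20, 4, 6]
8: 0x14e (blk 20, set 0) → VC-HIT  vc=[8, 4, 6]
9: 0x144 (blk 20, set 0) → L1-HIT  vc=[8, 4, 6]
10: 0x122 (blk 18, set 2) → L1-HIT  vc=[8, 4, 6]
11: 0x145 (blk 20, set 0) → L1-HIT  vc=[8, 4, 6]
12: 0x64 (blk 6, set 2) → VC-HIT  vc=[8, 4, 18]

SEQ = [MISS, L1-HIT, MISS, MISS, MISS, MISS, VC-HIT, VC-HIT, VC-HIT, L1-HIT, L1-HIT, L1-HIT, VC-HIT]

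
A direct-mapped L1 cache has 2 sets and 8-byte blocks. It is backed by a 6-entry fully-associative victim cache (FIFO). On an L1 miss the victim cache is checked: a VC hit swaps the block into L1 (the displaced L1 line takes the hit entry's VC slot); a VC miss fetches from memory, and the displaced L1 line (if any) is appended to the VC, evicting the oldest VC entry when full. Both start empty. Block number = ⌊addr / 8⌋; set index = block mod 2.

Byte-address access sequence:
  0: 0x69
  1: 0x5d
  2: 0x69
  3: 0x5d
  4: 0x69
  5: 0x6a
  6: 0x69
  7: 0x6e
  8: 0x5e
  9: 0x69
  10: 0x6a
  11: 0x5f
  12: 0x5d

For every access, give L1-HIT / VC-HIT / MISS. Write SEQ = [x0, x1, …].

0: 0x69 (blk 13, set 1) → MISS  vc=[]
1: 0x5d (blk 11, set 1) → MISS  vc=[13]
2: 0x69 (blk 13, set 1) → VC-HIT  vc=[11]
3: 0x5d (blk 11, set 1) → VC-HIT  vc=[13]
4: 0x69 (blk 13, set 1) → VC-HIT  vc=[11]
5: 0x6a (blk 13, set 1) → L1-HIT  vc=[11]
6: 0x69 (blk 13, set 1) → L1-HIT  vc=[11]
7: 0x6e (blk 13, set 1) → L1-HIT  vc=[11]
8: 0x5e (blk 11, set 1) → VC-HIT  vc=[13]
9: 0x69 (blk 13, set 1) → VC-HIT  vc=[11]
10: 0x6a (blk 13, set 1) → L1-HIT  vc=[11]
11: 0x5f (blk 11, set 1) → VC-HIT  vc=[13]
12: 0x5d (blk 11, set 1) → L1-HIT  vc=[13]

SEQ = [MISS, MISS, VC-HIT, VC-HIT, VC-HIT, L1-HIT, L1-HIT, L1-HIT, VC-HIT, VC-HIT, L1-HIT, VC-HIT, L1-HIT]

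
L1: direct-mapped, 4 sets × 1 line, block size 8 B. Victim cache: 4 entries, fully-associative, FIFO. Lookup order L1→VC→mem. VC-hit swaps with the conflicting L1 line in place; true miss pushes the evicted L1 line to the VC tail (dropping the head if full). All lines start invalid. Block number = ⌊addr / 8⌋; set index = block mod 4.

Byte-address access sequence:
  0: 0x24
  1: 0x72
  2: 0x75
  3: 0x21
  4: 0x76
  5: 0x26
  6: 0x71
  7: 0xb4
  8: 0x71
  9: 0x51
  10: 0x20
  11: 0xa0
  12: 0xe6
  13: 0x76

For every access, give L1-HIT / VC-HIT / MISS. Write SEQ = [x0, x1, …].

0: 0x24 (blk 4, set 0) → MISS  vc=[]
1: 0x72 (blk 14, set 2) → MISS  vc=[]
2: 0x75 (blk 14, set 2) → L1-HIT  vc=[]
3: 0x21 (blk 4, set 0) → L1-HIT  vc=[]
4: 0x76 (blk 14, set 2) → L1-HIT  vc=[]
5: 0x26 (blk 4, set 0) → L1-HIT  vc=[]
6: 0x71 (blk 14, set 2) → L1-HIT  vc=[]
7: 0xb4 (blk 22, set 2) → MISS  vc=[14]
8: 0x71 (blk 14, set 2) → VC-HIT  vc=[22]
9: 0x51 (blk 10, set 2) → MISS  vc=[22, 14]
10: 0x20 (blk 4, set 0) → L1-HIT  vc=[22, 14]
11: 0xa0 (blk 20, set 0) → MISS  vc=[22, 14, 4]
12: 0xe6 (blk 28, set 0) → MISS  vc=[22, 14, 4, 20]
13: 0x76 (blk 14, set 2) → VC-HIT  vc=[22, 10, 4, 20]

SEQ = [MISS, MISS, L1-HIT, L1-HIT, L1-HIT, L1-HIT, L1-HIT, MISS, VC-HIT, MISS, L1-HIT, MISS, MISS, VC-HIT]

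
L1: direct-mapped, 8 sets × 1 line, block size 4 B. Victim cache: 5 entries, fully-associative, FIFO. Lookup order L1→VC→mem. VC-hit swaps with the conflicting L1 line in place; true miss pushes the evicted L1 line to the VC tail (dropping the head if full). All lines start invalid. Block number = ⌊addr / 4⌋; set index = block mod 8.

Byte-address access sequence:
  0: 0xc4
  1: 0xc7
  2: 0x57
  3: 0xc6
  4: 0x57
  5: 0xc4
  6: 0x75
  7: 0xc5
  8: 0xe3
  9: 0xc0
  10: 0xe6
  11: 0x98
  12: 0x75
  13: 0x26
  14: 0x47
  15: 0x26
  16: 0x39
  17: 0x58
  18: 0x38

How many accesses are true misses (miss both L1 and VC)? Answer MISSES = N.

MISSES = 11

#0 0xc4→b49/s1 MISS; vc=[]
#1 0xc7→b49/s1 L1-HIT; vc=[]
#2 0x57→b21/s5 MISS; vc=[]
#3 0xc6→b49/s1 L1-HIT; vc=[]
#4 0x57→b21/s5 L1-HIT; vc=[]
#5 0xc4→b49/s1 L1-HIT; vc=[]
#6 0x75→b29/s5 MISS; vc=[21]
#7 0xc5→b49/s1 L1-HIT; vc=[21]
#8 0xe3→b56/s0 MISS; vc=[21]
#9 0xc0→b48/s0 MISS; vc=[21,56]
#10 0xe6→b57/s1 MISS; vc=[21,56,49]
#11 0x98→b38/s6 MISS; vc=[21,56,49]
#12 0x75→b29/s5 L1-HIT; vc=[21,56,49]
#13 0x26→b9/s1 MISS; vc=[21,56,49,57]
#14 0x47→b17/s1 MISS; vc=[21,56,49,57,9]
#15 0x26→b9/s1 VC-HIT; vc=[21,56,49,57,17]
#16 0x39→b14/s6 MISS; vc=[56,49,57,17,38]
#17 0x58→b22/s6 MISS; vc=[49,57,17,38,14]
#18 0x38→b14/s6 VC-HIT; vc=[49,57,17,38,22]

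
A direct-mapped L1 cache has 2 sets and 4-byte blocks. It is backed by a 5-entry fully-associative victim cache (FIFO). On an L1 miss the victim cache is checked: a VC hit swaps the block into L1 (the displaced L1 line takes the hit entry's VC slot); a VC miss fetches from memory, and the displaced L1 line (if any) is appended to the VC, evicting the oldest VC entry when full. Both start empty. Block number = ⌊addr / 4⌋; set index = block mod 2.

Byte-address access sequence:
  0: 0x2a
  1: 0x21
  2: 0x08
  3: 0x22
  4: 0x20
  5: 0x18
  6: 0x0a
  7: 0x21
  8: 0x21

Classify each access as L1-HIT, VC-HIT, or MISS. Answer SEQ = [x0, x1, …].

  [0] addr=0x2a blk=10 s=0: MISS | VC []
  [1] addr=0x21 blk=8 s=0: MISS | VC [10]
  [2] addr=0x8 blk=2 s=0: MISS | VC [10, 8]
  [3] addr=0x22 blk=8 s=0: VC-HIT | VC [10, 2]
  [4] addr=0x20 blk=8 s=0: L1-HIT | VC [10, 2]
  [5] addr=0x18 blk=6 s=0: MISS | VC [10, 2, 8]
  [6] addr=0xa blk=2 s=0: VC-HIT | VC [10, 6, 8]
  [7] addr=0x21 blk=8 s=0: VC-HIT | VC [10, 6, 2]
  [8] addr=0x21 blk=8 s=0: L1-HIT | VC [10, 6, 2]

SEQ = [MISS, MISS, MISS, VC-HIT, L1-HIT, MISS, VC-HIT, VC-HIT, L1-HIT]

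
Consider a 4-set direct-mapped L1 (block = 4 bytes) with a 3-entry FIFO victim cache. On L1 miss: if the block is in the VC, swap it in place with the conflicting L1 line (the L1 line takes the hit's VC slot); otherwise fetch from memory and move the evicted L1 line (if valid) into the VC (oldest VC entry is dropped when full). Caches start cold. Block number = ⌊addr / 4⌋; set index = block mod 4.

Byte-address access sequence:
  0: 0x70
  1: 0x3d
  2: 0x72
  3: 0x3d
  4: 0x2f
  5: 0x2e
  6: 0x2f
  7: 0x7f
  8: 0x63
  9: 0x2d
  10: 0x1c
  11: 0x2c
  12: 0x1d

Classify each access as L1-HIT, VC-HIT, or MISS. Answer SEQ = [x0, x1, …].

SEQ = [MISS, MISS, L1-HIT, L1-HIT, MISS, L1-HIT, L1-HIT, MISS, MISS, VC-HIT, MISS, VC-HIT, VC-HIT]

  [0] addr=0x70 blk=28 s=0: MISS | VC []
  [1] addr=0x3d blk=15 s=3: MISS | VC []
  [2] addr=0x72 blk=28 s=0: L1-HIT | VC []
  [3] addr=0x3d blk=15 s=3: L1-HIT | VC []
  [4] addr=0x2f blk=11 s=3: MISS | VC [15]
  [5] addr=0x2e blk=11 s=3: L1-HIT | VC [15]
  [6] addr=0x2f blk=11 s=3: L1-HIT | VC [15]
  [7] addr=0x7f blk=31 s=3: MISS | VC [15, 11]
  [8] addr=0x63 blk=24 s=0: MISS | VC [15, 11, 28]
  [9] addr=0x2d blk=11 s=3: VC-HIT | VC [15, 31, 28]
  [10] addr=0x1c blk=7 s=3: MISS | VC [31, 28, 11]
  [11] addr=0x2c blk=11 s=3: VC-HIT | VC [31, 28, 7]
  [12] addr=0x1d blk=7 s=3: VC-HIT | VC [31, 28, 11]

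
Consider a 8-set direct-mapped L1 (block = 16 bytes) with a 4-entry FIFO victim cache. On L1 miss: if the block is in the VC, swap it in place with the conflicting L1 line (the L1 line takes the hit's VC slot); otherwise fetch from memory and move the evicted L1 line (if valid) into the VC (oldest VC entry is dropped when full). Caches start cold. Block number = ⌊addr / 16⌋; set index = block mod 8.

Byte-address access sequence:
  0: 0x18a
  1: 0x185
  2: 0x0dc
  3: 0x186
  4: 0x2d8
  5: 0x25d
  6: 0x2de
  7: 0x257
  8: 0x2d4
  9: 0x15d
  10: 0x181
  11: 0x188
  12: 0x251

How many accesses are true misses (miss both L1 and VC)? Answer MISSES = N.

#0 0x18a→b24/s0 MISS; vc=[]
#1 0x185→b24/s0 L1-HIT; vc=[]
#2 0xdc→b13/s5 MISS; vc=[]
#3 0x186→b24/s0 L1-HIT; vc=[]
#4 0x2d8→b45/s5 MISS; vc=[13]
#5 0x25d→b37/s5 MISS; vc=[13,45]
#6 0x2de→b45/s5 VC-HIT; vc=[13,37]
#7 0x257→b37/s5 VC-HIT; vc=[13,45]
#8 0x2d4→b45/s5 VC-HIT; vc=[13,37]
#9 0x15d→b21/s5 MISS; vc=[13,37,45]
#10 0x181→b24/s0 L1-HIT; vc=[13,37,45]
#11 0x188→b24/s0 L1-HIT; vc=[13,37,45]
#12 0x251→b37/s5 VC-HIT; vc=[13,21,45]

MISSES = 5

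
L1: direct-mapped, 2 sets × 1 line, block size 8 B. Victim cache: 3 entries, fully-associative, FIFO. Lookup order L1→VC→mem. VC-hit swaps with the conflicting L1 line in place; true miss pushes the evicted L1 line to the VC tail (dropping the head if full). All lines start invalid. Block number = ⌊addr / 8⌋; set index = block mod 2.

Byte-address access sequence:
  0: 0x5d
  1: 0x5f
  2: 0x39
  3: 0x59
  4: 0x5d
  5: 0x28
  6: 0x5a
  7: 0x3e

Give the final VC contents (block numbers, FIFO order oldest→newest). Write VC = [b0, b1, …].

VC = [11, 5]

0: 0x5d (blk 11, set 1) → MISS  vc=[]
1: 0x5f (blk 11, set 1) → L1-HIT  vc=[]
2: 0x39 (blk 7, set 1) → MISS  vc=[11]
3: 0x59 (blk 11, set 1) → VC-HIT  vc=[7]
4: 0x5d (blk 11, set 1) → L1-HIT  vc=[7]
5: 0x28 (blk 5, set 1) → MISS  vc=[7, 11]
6: 0x5a (blk 11, set 1) → VC-HIT  vc=[7, 5]
7: 0x3e (blk 7, set 1) → VC-HIT  vc=[11, 5]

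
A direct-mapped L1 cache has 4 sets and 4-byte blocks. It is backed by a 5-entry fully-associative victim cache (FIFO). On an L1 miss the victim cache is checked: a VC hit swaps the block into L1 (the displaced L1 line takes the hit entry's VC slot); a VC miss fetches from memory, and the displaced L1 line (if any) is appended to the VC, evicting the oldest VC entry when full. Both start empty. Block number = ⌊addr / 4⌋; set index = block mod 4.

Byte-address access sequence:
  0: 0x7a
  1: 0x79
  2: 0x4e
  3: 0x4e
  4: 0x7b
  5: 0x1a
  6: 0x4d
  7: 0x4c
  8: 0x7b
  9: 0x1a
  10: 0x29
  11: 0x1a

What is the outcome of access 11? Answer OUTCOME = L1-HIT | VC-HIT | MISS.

  [0] addr=0x7a blk=30 s=2: MISS | VC []
  [1] addr=0x79 blk=30 s=2: L1-HIT | VC []
  [2] addr=0x4e blk=19 s=3: MISS | VC []
  [3] addr=0x4e blk=19 s=3: L1-HIT | VC []
  [4] addr=0x7b blk=30 s=2: L1-HIT | VC []
  [5] addr=0x1a blk=6 s=2: MISS | VC [30]
  [6] addr=0x4d blk=19 s=3: L1-HIT | VC [30]
  [7] addr=0x4c blk=19 s=3: L1-HIT | VC [30]
  [8] addr=0x7b blk=30 s=2: VC-HIT | VC [6]
  [9] addr=0x1a blk=6 s=2: VC-HIT | VC [30]
  [10] addr=0x29 blk=10 s=2: MISS | VC [30, 6]
  [11] addr=0x1a blk=6 s=2: VC-HIT | VC [30, 10]

OUTCOME = VC-HIT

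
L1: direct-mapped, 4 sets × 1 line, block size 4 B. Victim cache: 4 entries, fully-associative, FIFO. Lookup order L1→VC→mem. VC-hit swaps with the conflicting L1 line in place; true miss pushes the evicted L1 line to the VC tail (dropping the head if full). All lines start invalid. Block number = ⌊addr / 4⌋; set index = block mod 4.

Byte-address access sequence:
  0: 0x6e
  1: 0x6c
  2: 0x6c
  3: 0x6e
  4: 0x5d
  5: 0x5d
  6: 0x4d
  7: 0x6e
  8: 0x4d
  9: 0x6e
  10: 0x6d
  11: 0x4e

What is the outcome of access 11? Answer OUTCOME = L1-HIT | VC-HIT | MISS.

0: 0x6e (blk 27, set 3) → MISS  vc=[]
1: 0x6c (blk 27, set 3) → L1-HIT  vc=[]
2: 0x6c (blk 27, set 3) → L1-HIT  vc=[]
3: 0x6e (blk 27, set 3) → L1-HIT  vc=[]
4: 0x5d (blk 23, set 3) → MISS  vc=[27]
5: 0x5d (blk 23, set 3) → L1-HIT  vc=[27]
6: 0x4d (blk 19, set 3) → MISS  vc=[27, 23]
7: 0x6e (blk 27, set 3) → VC-HIT  vc=[19, 23]
8: 0x4d (blk 19, set 3) → VC-HIT  vc=[27, 23]
9: 0x6e (blk 27, set 3) → VC-HIT  vc=[19, 23]
10: 0x6d (blk 27, set 3) → L1-HIT  vc=[19, 23]
11: 0x4e (blk 19, set 3) → VC-HIT  vc=[27, 23]

OUTCOME = VC-HIT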